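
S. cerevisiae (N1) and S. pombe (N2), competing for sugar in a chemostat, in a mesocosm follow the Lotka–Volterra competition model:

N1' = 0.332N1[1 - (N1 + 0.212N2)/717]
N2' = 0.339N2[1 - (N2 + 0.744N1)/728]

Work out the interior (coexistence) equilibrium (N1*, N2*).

Setting both brackets to zero gives the nullclines N1 + 0.212N2 = 717 and 0.744N1 + N2 = 728.
Substituting N2 = 728 - 0.744N1 into the first: N1(1 - 0.212·0.744) = 717 - 0.212·728.
So N1* = 563/0.842 = 668, and then N2* = 728 - 0.744·668 = 231.

N1* ≈ 668, N2* ≈ 231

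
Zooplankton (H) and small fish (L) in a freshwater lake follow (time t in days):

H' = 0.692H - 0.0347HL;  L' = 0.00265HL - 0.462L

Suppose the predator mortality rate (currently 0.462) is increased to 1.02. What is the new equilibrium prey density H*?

At the interior fixed point, setting dL/dt = 0 with L > 0 fixes H* = (predator death rate)/(HL coefficient) — independent of the other coefficients.
With the change, H* = 1.02/0.00265 = 385; it rises from 174.

H* ≈ 385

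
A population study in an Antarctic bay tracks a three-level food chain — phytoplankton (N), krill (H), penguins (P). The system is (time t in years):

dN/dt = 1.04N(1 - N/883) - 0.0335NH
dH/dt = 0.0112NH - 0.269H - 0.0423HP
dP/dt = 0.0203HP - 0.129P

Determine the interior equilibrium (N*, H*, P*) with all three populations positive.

From dP/dt = 0: 0.0203H* = 0.129, so H* = 6.35.
From dN/dt = 0: 1.04(1 - N*/883) = 0.0335·6.35, giving N* = 883·(1 - 0.205) = 702.
From dH/dt = 0: 0.0112·702 - 0.269 = 0.0423P*, so P* = 7.6/0.0423 = 180.

N* ≈ 702, H* ≈ 6.35, P* ≈ 180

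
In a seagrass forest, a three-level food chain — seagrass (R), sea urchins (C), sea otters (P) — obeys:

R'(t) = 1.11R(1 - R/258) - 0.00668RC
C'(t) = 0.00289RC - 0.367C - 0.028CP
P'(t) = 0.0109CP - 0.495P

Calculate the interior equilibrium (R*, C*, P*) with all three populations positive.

From dP/dt = 0: 0.0109C* = 0.495, so C* = 45.4.
From dR/dt = 0: 1.11(1 - R*/258) = 0.00668·45.4, giving R* = 258·(1 - 0.273) = 187.
From dC/dt = 0: 0.00289·187 - 0.367 = 0.028P*, so P* = 0.175/0.028 = 6.24.

R* ≈ 187, C* ≈ 45.4, P* ≈ 6.24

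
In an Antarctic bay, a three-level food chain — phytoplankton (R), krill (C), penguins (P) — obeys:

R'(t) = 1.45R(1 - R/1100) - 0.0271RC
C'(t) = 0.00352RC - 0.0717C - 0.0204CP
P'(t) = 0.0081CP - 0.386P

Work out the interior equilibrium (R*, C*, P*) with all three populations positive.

From dP/dt = 0: 0.0081C* = 0.386, so C* = 47.7.
From dR/dt = 0: 1.45(1 - R*/1100) = 0.0271·47.7, giving R* = 1100·(1 - 0.891) = 120.
From dC/dt = 0: 0.00352·120 - 0.0717 = 0.0204P*, so P* = 0.352/0.0204 = 17.2.

R* ≈ 120, C* ≈ 47.7, P* ≈ 17.2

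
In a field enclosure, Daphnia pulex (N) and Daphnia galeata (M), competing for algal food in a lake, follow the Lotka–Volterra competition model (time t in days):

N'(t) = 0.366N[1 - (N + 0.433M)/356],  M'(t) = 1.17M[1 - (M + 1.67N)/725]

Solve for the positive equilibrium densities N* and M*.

Setting both brackets to zero gives the nullclines N + 0.433M = 356 and 1.67N + M = 725.
Substituting M = 725 - 1.67N into the first: N(1 - 0.433·1.67) = 356 - 0.433·725.
So N* = 42.1/0.277 = 152, and then M* = 725 - 1.67·152 = 471.

N* ≈ 152, M* ≈ 471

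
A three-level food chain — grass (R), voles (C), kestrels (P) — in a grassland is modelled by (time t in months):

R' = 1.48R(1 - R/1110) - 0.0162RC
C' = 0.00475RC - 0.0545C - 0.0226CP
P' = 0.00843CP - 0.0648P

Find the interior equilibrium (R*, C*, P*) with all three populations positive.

From dP/dt = 0: 0.00843C* = 0.0648, so C* = 7.69.
From dR/dt = 0: 1.48(1 - R*/1110) = 0.0162·7.69, giving R* = 1110·(1 - 0.0841) = 1020.
From dC/dt = 0: 0.00475·1020 - 0.0545 = 0.0226P*, so P* = 4.77/0.0226 = 211.

R* ≈ 1020, C* ≈ 7.69, P* ≈ 211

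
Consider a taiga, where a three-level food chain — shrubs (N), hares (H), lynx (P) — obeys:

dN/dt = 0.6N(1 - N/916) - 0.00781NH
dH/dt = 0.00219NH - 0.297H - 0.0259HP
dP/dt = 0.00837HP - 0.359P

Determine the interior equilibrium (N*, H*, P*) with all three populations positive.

N* ≈ 405, H* ≈ 42.9, P* ≈ 22.7

From dP/dt = 0: 0.00837H* = 0.359, so H* = 42.9.
From dN/dt = 0: 0.6(1 - N*/916) = 0.00781·42.9, giving N* = 916·(1 - 0.558) = 405.
From dH/dt = 0: 0.00219·405 - 0.297 = 0.0259P*, so P* = 0.589/0.0259 = 22.7.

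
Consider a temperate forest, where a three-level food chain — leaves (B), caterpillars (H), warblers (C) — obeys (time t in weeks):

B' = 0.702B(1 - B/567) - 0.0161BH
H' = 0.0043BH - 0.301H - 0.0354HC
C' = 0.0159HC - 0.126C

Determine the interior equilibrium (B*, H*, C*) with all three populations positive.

From dC/dt = 0: 0.0159H* = 0.126, so H* = 7.92.
From dB/dt = 0: 0.702(1 - B*/567) = 0.0161·7.92, giving B* = 567·(1 - 0.182) = 464.
From dH/dt = 0: 0.0043·464 - 0.301 = 0.0354C*, so C* = 1.69/0.0354 = 47.9.

B* ≈ 464, H* ≈ 7.92, C* ≈ 47.9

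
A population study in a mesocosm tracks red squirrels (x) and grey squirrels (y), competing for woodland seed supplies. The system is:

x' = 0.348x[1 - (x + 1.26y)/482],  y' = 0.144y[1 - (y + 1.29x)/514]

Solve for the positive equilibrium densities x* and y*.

Setting both brackets to zero gives the nullclines x + 1.26y = 482 and 1.29x + y = 514.
Substituting y = 514 - 1.29x into the first: x(1 - 1.26·1.29) = 482 - 1.26·514.
So x* = -166/-0.625 = 265, and then y* = 514 - 1.29·265 = 172.

x* ≈ 265, y* ≈ 172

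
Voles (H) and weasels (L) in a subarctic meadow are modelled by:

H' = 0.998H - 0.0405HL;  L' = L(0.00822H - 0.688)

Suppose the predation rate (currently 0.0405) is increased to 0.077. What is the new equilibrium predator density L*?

At the interior fixed point, setting dH/dt = 0 with H > 0 fixes L* = (prey growth rate)/(HL coefficient) — independent of the other coefficients.
With the change, L* = 0.998/0.077 = 13; it falls from 24.6.

L* ≈ 13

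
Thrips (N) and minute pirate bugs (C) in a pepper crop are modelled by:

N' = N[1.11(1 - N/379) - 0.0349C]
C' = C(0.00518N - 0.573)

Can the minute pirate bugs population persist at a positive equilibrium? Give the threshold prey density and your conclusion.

Threshold N = 111; K > 111, so yes, the predator persists.

The predator equation gives dC/dt > 0 only when N > 0.573/0.00518 = 111.
Without the predator, N → K = 379. Since 379 > 111, the predator can invade and persist.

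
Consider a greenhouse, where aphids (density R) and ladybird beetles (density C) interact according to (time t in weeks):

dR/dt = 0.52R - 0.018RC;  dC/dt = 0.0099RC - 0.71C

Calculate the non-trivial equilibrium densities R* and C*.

R* ≈ 71.7, C* ≈ 28.9

Set dC/dt = 0 with C > 0: 0.0099R - 0.71 = 0, so R* = 0.71/0.0099 = 71.7.
Set dR/dt = 0 with R > 0: 0.52 - 0.018C = 0, so C* = 0.52/0.018 = 28.9.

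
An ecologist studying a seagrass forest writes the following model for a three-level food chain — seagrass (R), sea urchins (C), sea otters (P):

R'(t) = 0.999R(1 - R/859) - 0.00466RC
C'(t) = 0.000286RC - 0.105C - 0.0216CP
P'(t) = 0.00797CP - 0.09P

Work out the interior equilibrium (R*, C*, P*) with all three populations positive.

From dP/dt = 0: 0.00797C* = 0.09, so C* = 11.3.
From dR/dt = 0: 0.999(1 - R*/859) = 0.00466·11.3, giving R* = 859·(1 - 0.0527) = 814.
From dC/dt = 0: 0.000286·814 - 0.105 = 0.0216P*, so P* = 0.128/0.0216 = 5.91.

R* ≈ 814, C* ≈ 11.3, P* ≈ 5.91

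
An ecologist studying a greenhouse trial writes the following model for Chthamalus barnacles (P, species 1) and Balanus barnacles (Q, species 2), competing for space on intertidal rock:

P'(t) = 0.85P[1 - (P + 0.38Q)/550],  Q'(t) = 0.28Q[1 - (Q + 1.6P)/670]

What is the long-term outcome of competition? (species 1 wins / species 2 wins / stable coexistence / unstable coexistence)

Compare the nullcline intercepts: K1/α12 = 550/0.38 = 1450 > K2 = 670; K2/α21 = 670/1.6 = 419 < K1 = 550.
Since the inequalities point opposite ways, species 1 can invade but species 2 cannot.

species 1 excludes species 2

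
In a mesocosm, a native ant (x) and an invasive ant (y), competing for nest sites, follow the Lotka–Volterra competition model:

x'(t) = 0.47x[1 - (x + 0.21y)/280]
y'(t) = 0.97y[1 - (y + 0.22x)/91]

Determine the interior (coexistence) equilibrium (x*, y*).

x* ≈ 274, y* ≈ 30.8

Setting both brackets to zero gives the nullclines x + 0.21y = 280 and 0.22x + y = 91.
Substituting y = 91 - 0.22x into the first: x(1 - 0.21·0.22) = 280 - 0.21·91.
So x* = 261/0.954 = 274, and then y* = 91 - 0.22·274 = 30.8.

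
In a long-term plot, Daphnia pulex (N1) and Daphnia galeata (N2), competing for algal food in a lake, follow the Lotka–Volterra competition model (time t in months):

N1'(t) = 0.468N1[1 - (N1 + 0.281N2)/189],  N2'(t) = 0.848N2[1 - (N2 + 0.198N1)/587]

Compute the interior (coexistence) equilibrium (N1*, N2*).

N1* ≈ 25.5, N2* ≈ 582

Setting both brackets to zero gives the nullclines N1 + 0.281N2 = 189 and 0.198N1 + N2 = 587.
Substituting N2 = 587 - 0.198N1 into the first: N1(1 - 0.281·0.198) = 189 - 0.281·587.
So N1* = 24.1/0.944 = 25.5, and then N2* = 587 - 0.198·25.5 = 582.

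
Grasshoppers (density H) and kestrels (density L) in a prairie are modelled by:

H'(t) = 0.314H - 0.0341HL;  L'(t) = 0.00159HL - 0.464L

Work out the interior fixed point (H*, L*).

Set dL/dt = 0 with L > 0: 0.00159H - 0.464 = 0, so H* = 0.464/0.00159 = 292.
Set dH/dt = 0 with H > 0: 0.314 - 0.0341L = 0, so L* = 0.314/0.0341 = 9.21.

H* ≈ 292, L* ≈ 9.21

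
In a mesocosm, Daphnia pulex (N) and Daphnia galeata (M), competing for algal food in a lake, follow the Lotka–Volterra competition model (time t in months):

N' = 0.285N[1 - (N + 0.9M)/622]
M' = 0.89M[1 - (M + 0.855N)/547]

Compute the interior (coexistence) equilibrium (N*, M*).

Setting both brackets to zero gives the nullclines N + 0.9M = 622 and 0.855N + M = 547.
Substituting M = 547 - 0.855N into the first: N(1 - 0.9·0.855) = 622 - 0.9·547.
So N* = 130/0.231 = 563, and then M* = 547 - 0.855·563 = 65.9.

N* ≈ 563, M* ≈ 65.9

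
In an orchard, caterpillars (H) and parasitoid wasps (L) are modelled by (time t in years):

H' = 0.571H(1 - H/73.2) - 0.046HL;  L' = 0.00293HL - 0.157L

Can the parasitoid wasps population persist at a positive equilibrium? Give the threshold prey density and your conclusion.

Threshold H = 53.6; K > 53.6, so yes, the predator persists.

The predator equation gives dL/dt > 0 only when H > 0.157/0.00293 = 53.6.
Without the predator, H → K = 73.2. Since 73.2 > 53.6, the predator can invade and persist.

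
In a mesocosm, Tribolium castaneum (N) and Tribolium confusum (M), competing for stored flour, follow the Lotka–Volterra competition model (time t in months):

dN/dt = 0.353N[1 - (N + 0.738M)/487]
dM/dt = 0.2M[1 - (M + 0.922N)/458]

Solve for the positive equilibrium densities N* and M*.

Setting both brackets to zero gives the nullclines N + 0.738M = 487 and 0.922N + M = 458.
Substituting M = 458 - 0.922N into the first: N(1 - 0.738·0.922) = 487 - 0.738·458.
So N* = 149/0.32 = 466, and then M* = 458 - 0.922·466 = 28.1.

N* ≈ 466, M* ≈ 28.1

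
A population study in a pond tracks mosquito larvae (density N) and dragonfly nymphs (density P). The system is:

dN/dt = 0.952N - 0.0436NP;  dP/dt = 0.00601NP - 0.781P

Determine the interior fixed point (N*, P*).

N* ≈ 130, P* ≈ 21.8

Set dP/dt = 0 with P > 0: 0.00601N - 0.781 = 0, so N* = 0.781/0.00601 = 130.
Set dN/dt = 0 with N > 0: 0.952 - 0.0436P = 0, so P* = 0.952/0.0436 = 21.8.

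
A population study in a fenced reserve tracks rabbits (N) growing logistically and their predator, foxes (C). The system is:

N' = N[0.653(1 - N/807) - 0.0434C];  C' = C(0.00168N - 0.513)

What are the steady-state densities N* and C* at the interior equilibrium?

N* ≈ 305, C* ≈ 9.35

From dC/dt = 0 with C > 0: 0.00168N* = 0.513, so N* = 305.
Substitute into dN/dt = 0: 0.653(1 - 305/807) = 0.0434C*.
The bracket is 0.622, giving C* = 0.406/0.0434 = 9.35.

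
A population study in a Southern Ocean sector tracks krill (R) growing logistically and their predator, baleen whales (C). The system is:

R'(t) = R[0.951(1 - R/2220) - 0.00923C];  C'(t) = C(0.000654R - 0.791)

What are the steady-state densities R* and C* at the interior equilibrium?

From dC/dt = 0 with C > 0: 0.000654R* = 0.791, so R* = 1210.
Substitute into dR/dt = 0: 0.951(1 - 1210/2220) = 0.00923C*.
The bracket is 0.455, giving C* = 0.433/0.00923 = 46.9.

R* ≈ 1210, C* ≈ 46.9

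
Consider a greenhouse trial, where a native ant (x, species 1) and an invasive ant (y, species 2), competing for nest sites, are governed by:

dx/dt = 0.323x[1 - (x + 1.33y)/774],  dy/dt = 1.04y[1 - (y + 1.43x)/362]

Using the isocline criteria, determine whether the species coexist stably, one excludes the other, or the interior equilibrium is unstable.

species 1 excludes species 2

Compare the nullcline intercepts: K1/α12 = 774/1.33 = 582 > K2 = 362; K2/α21 = 362/1.43 = 253 < K1 = 774.
Since the inequalities point opposite ways, species 1 can invade but species 2 cannot.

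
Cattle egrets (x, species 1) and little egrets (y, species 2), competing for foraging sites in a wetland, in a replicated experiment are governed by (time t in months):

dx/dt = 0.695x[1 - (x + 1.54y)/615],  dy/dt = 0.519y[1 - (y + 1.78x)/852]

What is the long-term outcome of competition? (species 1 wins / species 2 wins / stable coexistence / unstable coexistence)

Compare the nullcline intercepts: K1/α12 = 615/1.54 = 399 < K2 = 852; K2/α21 = 852/1.78 = 479 < K1 = 615.
Since both are reversed, neither can invade when rare; the interior point is a saddle.

unstable coexistence (outcome depends on initial conditions)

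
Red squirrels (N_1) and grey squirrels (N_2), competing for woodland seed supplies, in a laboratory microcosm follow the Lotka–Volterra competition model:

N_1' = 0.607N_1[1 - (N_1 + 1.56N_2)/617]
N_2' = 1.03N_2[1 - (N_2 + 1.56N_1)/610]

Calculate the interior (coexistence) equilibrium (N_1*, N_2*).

Setting both brackets to zero gives the nullclines N_1 + 1.56N_2 = 617 and 1.56N_1 + N_2 = 610.
Substituting N_2 = 610 - 1.56N_1 into the first: N_1(1 - 1.56·1.56) = 617 - 1.56·610.
So N_1* = -335/-1.43 = 233, and then N_2* = 610 - 1.56·233 = 246.

N_1* ≈ 233, N_2* ≈ 246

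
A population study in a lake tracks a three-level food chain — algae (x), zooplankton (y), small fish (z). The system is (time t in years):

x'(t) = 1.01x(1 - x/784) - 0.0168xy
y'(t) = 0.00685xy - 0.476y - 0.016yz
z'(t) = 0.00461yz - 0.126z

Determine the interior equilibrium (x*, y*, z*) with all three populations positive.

x* ≈ 428, y* ≈ 27.3, z* ≈ 153

From dz/dt = 0: 0.00461y* = 0.126, so y* = 27.3.
From dx/dt = 0: 1.01(1 - x*/784) = 0.0168·27.3, giving x* = 784·(1 - 0.455) = 428.
From dy/dt = 0: 0.00685·428 - 0.476 = 0.016z*, so z* = 2.45/0.016 = 153.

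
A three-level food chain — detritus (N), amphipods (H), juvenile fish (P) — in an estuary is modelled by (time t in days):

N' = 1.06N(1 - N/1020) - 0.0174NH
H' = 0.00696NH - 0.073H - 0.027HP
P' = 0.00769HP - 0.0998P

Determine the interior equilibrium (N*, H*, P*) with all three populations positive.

From dP/dt = 0: 0.00769H* = 0.0998, so H* = 13.
From dN/dt = 0: 1.06(1 - N*/1020) = 0.0174·13, giving N* = 1020·(1 - 0.213) = 803.
From dH/dt = 0: 0.00696·803 - 0.073 = 0.027P*, so P* = 5.51/0.027 = 204.

N* ≈ 803, H* ≈ 13, P* ≈ 204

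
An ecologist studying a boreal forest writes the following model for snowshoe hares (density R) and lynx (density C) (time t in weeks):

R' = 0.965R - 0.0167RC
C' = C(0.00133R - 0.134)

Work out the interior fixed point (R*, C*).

Set dC/dt = 0 with C > 0: 0.00133R - 0.134 = 0, so R* = 0.134/0.00133 = 101.
Set dR/dt = 0 with R > 0: 0.965 - 0.0167C = 0, so C* = 0.965/0.0167 = 57.8.

R* ≈ 101, C* ≈ 57.8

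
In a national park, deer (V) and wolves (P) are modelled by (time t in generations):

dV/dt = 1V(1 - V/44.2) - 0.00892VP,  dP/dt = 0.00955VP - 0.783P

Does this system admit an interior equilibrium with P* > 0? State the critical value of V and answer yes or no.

The predator equation gives dP/dt > 0 only when V > 0.783/0.00955 = 82.
Without the predator, V → K = 44.2. Since 44.2 < 82, the predator cannot invade.

Threshold V = 82; K < 82, so no, the predator goes extinct.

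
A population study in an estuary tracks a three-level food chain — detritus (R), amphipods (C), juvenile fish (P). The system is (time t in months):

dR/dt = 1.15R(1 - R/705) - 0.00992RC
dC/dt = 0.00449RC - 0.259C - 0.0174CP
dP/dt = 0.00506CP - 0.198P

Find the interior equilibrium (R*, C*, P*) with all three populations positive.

R* ≈ 467, C* ≈ 39.1, P* ≈ 106

From dP/dt = 0: 0.00506C* = 0.198, so C* = 39.1.
From dR/dt = 0: 1.15(1 - R*/705) = 0.00992·39.1, giving R* = 705·(1 - 0.338) = 467.
From dC/dt = 0: 0.00449·467 - 0.259 = 0.0174P*, so P* = 1.84/0.0174 = 106.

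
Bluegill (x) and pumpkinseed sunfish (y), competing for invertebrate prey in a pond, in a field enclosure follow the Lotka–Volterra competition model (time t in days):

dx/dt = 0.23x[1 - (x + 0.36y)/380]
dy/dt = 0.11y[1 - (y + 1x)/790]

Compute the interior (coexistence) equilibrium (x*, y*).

Setting both brackets to zero gives the nullclines x + 0.36y = 380 and 1x + y = 790.
Substituting y = 790 - 1x into the first: x(1 - 0.36·1) = 380 - 0.36·790.
So x* = 95.6/0.64 = 149, and then y* = 790 - 1·149 = 641.

x* ≈ 149, y* ≈ 641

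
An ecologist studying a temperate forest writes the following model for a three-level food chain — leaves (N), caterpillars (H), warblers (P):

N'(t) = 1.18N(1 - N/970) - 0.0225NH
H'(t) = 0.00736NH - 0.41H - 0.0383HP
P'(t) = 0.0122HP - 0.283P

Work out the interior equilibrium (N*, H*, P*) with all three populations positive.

N* ≈ 541, H* ≈ 23.2, P* ≈ 93.2

From dP/dt = 0: 0.0122H* = 0.283, so H* = 23.2.
From dN/dt = 0: 1.18(1 - N*/970) = 0.0225·23.2, giving N* = 970·(1 - 0.442) = 541.
From dH/dt = 0: 0.00736·541 - 0.41 = 0.0383P*, so P* = 3.57/0.0383 = 93.2.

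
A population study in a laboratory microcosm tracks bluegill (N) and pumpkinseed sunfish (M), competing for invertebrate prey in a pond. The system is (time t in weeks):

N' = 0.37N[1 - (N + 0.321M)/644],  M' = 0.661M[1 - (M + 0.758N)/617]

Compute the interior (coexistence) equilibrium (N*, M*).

N* ≈ 589, M* ≈ 170

Setting both brackets to zero gives the nullclines N + 0.321M = 644 and 0.758N + M = 617.
Substituting M = 617 - 0.758N into the first: N(1 - 0.321·0.758) = 644 - 0.321·617.
So N* = 446/0.757 = 589, and then M* = 617 - 0.758·589 = 170.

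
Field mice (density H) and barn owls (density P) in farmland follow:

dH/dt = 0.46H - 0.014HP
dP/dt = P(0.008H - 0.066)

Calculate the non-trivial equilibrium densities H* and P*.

Set dP/dt = 0 with P > 0: 0.008H - 0.066 = 0, so H* = 0.066/0.008 = 8.25.
Set dH/dt = 0 with H > 0: 0.46 - 0.014P = 0, so P* = 0.46/0.014 = 32.9.

H* ≈ 8.25, P* ≈ 32.9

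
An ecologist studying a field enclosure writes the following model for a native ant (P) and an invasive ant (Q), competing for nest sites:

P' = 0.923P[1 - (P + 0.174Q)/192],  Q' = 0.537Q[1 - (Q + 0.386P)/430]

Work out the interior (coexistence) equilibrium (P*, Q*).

Setting both brackets to zero gives the nullclines P + 0.174Q = 192 and 0.386P + Q = 430.
Substituting Q = 430 - 0.386P into the first: P(1 - 0.174·0.386) = 192 - 0.174·430.
So P* = 117/0.933 = 126, and then Q* = 430 - 0.386·126 = 382.

P* ≈ 126, Q* ≈ 382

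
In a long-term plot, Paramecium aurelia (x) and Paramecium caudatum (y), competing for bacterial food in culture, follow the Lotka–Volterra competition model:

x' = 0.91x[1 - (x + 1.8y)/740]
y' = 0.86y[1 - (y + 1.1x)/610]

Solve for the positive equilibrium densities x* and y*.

x* ≈ 365, y* ≈ 208

Setting both brackets to zero gives the nullclines x + 1.8y = 740 and 1.1x + y = 610.
Substituting y = 610 - 1.1x into the first: x(1 - 1.8·1.1) = 740 - 1.8·610.
So x* = -358/-0.98 = 365, and then y* = 610 - 1.1·365 = 208.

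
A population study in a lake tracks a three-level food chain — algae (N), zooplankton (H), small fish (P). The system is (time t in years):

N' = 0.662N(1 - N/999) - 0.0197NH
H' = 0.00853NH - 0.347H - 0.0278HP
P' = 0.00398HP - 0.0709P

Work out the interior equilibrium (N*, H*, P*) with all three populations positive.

From dP/dt = 0: 0.00398H* = 0.0709, so H* = 17.8.
From dN/dt = 0: 0.662(1 - N*/999) = 0.0197·17.8, giving N* = 999·(1 - 0.53) = 469.
From dH/dt = 0: 0.00853·469 - 0.347 = 0.0278P*, so P* = 3.66/0.0278 = 132.

N* ≈ 469, H* ≈ 17.8, P* ≈ 132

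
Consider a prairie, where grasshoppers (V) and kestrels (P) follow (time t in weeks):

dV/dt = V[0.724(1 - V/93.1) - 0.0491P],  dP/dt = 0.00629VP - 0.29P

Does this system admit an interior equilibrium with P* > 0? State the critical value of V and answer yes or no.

Threshold V = 46.1; K > 46.1, so yes, the predator persists.

The predator equation gives dP/dt > 0 only when V > 0.29/0.00629 = 46.1.
Without the predator, V → K = 93.1. Since 93.1 > 46.1, the predator can invade and persist.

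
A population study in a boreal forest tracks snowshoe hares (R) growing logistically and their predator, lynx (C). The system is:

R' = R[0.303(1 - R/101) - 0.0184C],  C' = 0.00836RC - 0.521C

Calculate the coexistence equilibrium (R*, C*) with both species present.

R* ≈ 62.3, C* ≈ 6.31

From dC/dt = 0 with C > 0: 0.00836R* = 0.521, so R* = 62.3.
Substitute into dR/dt = 0: 0.303(1 - 62.3/101) = 0.0184C*.
The bracket is 0.383, giving C* = 0.116/0.0184 = 6.31.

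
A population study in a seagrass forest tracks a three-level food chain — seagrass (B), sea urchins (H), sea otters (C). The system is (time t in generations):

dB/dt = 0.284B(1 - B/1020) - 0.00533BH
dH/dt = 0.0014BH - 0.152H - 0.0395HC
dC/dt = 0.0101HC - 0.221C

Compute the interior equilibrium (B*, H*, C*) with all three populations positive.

B* ≈ 601, H* ≈ 21.9, C* ≈ 17.5

From dC/dt = 0: 0.0101H* = 0.221, so H* = 21.9.
From dB/dt = 0: 0.284(1 - B*/1020) = 0.00533·21.9, giving B* = 1020·(1 - 0.411) = 601.
From dH/dt = 0: 0.0014·601 - 0.152 = 0.0395C*, so C* = 0.69/0.0395 = 17.5.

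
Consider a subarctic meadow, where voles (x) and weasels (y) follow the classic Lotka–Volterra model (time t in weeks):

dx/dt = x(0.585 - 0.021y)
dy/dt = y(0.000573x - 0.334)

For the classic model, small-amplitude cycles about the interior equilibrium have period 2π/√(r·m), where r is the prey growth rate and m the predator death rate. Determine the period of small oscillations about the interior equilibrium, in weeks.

T ≈ 14.2 weeks

Here r = 0.585 and m = 0.334, so r·m = 0.195.
ω = √0.195 = 0.442 per week, hence T = 2π/ω ≈ 14.2 weeks.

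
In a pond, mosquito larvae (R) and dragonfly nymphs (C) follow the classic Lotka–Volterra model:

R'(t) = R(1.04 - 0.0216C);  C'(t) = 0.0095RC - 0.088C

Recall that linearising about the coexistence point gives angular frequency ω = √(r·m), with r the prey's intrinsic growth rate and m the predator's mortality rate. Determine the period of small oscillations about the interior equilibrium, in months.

Here r = 1.04 and m = 0.088, so r·m = 0.0915.
ω = √0.0915 = 0.303 per month, hence T = 2π/ω ≈ 20.8 months.

T ≈ 20.8 months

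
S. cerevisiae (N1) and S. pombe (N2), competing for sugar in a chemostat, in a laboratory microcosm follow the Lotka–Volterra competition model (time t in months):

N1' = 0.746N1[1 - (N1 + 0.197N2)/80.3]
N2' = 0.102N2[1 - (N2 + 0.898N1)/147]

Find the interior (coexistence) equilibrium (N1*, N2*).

N1* ≈ 62.4, N2* ≈ 91

Setting both brackets to zero gives the nullclines N1 + 0.197N2 = 80.3 and 0.898N1 + N2 = 147.
Substituting N2 = 147 - 0.898N1 into the first: N1(1 - 0.197·0.898) = 80.3 - 0.197·147.
So N1* = 51.3/0.823 = 62.4, and then N2* = 147 - 0.898·62.4 = 91.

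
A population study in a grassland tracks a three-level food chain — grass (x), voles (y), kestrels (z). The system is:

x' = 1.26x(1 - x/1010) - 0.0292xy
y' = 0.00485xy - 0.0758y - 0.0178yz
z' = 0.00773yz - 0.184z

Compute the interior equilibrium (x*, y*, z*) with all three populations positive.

From dz/dt = 0: 0.00773y* = 0.184, so y* = 23.8.
From dx/dt = 0: 1.26(1 - x*/1010) = 0.0292·23.8, giving x* = 1010·(1 - 0.552) = 453.
From dy/dt = 0: 0.00485·453 - 0.0758 = 0.0178z*, so z* = 2.12/0.0178 = 119.

x* ≈ 453, y* ≈ 23.8, z* ≈ 119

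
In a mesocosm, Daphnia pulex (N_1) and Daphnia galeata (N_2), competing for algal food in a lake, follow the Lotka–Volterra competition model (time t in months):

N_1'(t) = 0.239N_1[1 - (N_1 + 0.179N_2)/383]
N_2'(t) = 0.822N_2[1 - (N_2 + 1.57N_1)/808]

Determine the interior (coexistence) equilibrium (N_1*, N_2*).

N_1* ≈ 332, N_2* ≈ 287

Setting both brackets to zero gives the nullclines N_1 + 0.179N_2 = 383 and 1.57N_1 + N_2 = 808.
Substituting N_2 = 808 - 1.57N_1 into the first: N_1(1 - 0.179·1.57) = 383 - 0.179·808.
So N_1* = 238/0.719 = 332, and then N_2* = 808 - 1.57·332 = 287.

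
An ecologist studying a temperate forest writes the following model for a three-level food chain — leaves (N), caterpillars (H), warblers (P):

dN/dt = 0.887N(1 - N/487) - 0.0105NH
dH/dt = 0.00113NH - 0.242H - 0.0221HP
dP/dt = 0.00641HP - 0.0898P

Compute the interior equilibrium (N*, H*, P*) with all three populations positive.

From dP/dt = 0: 0.00641H* = 0.0898, so H* = 14.
From dN/dt = 0: 0.887(1 - N*/487) = 0.0105·14, giving N* = 487·(1 - 0.166) = 406.
From dH/dt = 0: 0.00113·406 - 0.242 = 0.0221P*, so P* = 0.217/0.0221 = 9.82.

N* ≈ 406, H* ≈ 14, P* ≈ 9.82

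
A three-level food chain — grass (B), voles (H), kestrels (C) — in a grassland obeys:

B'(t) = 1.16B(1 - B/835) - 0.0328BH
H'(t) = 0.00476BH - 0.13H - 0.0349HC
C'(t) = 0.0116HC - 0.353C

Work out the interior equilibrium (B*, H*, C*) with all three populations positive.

B* ≈ 117, H* ≈ 30.4, C* ≈ 12.2

From dC/dt = 0: 0.0116H* = 0.353, so H* = 30.4.
From dB/dt = 0: 1.16(1 - B*/835) = 0.0328·30.4, giving B* = 835·(1 - 0.86) = 117.
From dH/dt = 0: 0.00476·117 - 0.13 = 0.0349C*, so C* = 0.425/0.0349 = 12.2.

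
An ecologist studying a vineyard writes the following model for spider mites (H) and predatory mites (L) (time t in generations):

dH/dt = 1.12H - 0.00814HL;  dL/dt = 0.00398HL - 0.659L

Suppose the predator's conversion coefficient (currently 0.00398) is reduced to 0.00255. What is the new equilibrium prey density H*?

At the interior fixed point, setting dL/dt = 0 with L > 0 fixes H* = (predator death rate)/(HL coefficient) — independent of the other coefficients.
With the change, H* = 0.659/0.00255 = 258; it rises from 166.

H* ≈ 258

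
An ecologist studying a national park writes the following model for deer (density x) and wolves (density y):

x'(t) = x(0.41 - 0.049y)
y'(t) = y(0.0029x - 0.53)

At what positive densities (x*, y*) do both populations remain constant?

Set dy/dt = 0 with y > 0: 0.0029x - 0.53 = 0, so x* = 0.53/0.0029 = 183.
Set dx/dt = 0 with x > 0: 0.41 - 0.049y = 0, so y* = 0.41/0.049 = 8.37.

x* ≈ 183, y* ≈ 8.37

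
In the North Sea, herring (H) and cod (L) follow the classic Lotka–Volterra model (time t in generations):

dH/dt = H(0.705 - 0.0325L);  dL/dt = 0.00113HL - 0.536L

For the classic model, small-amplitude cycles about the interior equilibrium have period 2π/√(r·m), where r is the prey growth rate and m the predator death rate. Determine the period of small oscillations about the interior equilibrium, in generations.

T ≈ 10.2 generations

Here r = 0.705 and m = 0.536, so r·m = 0.378.
ω = √0.378 = 0.615 per generation, hence T = 2π/ω ≈ 10.2 generations.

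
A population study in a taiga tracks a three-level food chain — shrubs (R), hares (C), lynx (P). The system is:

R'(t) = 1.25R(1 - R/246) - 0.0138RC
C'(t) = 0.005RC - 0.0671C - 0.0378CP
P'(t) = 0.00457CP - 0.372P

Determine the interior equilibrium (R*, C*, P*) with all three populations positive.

From dP/dt = 0: 0.00457C* = 0.372, so C* = 81.4.
From dR/dt = 0: 1.25(1 - R*/246) = 0.0138·81.4, giving R* = 246·(1 - 0.899) = 24.9.
From dC/dt = 0: 0.005·24.9 - 0.0671 = 0.0378P*, so P* = 0.0575/0.0378 = 1.52.

R* ≈ 24.9, C* ≈ 81.4, P* ≈ 1.52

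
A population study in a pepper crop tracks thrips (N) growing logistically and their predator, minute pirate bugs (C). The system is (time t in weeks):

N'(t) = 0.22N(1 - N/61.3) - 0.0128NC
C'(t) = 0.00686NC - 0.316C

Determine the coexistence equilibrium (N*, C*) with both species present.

From dC/dt = 0 with C > 0: 0.00686N* = 0.316, so N* = 46.1.
Substitute into dN/dt = 0: 0.22(1 - 46.1/61.3) = 0.0128C*.
The bracket is 0.249, giving C* = 0.0547/0.0128 = 4.27.

N* ≈ 46.1, C* ≈ 4.27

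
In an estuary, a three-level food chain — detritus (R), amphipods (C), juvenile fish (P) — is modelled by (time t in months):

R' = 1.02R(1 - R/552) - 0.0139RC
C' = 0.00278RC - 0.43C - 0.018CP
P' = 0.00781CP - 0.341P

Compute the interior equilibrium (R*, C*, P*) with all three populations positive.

From dP/dt = 0: 0.00781C* = 0.341, so C* = 43.7.
From dR/dt = 0: 1.02(1 - R*/552) = 0.0139·43.7, giving R* = 552·(1 - 0.595) = 224.
From dC/dt = 0: 0.00278·224 - 0.43 = 0.018P*, so P* = 0.191/0.018 = 10.6.

R* ≈ 224, C* ≈ 43.7, P* ≈ 10.6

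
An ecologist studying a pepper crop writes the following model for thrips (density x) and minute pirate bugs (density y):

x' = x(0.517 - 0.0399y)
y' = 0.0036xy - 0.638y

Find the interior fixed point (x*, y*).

x* ≈ 177, y* ≈ 13

Set dy/dt = 0 with y > 0: 0.0036x - 0.638 = 0, so x* = 0.638/0.0036 = 177.
Set dx/dt = 0 with x > 0: 0.517 - 0.0399y = 0, so y* = 0.517/0.0399 = 13.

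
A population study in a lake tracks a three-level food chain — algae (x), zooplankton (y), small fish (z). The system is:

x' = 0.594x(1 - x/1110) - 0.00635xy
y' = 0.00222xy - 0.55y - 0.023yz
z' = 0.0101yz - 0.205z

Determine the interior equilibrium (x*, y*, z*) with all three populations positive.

From dz/dt = 0: 0.0101y* = 0.205, so y* = 20.3.
From dx/dt = 0: 0.594(1 - x*/1110) = 0.00635·20.3, giving x* = 1110·(1 - 0.217) = 869.
From dy/dt = 0: 0.00222·869 - 0.55 = 0.023z*, so z* = 1.38/0.023 = 60.

x* ≈ 869, y* ≈ 20.3, z* ≈ 60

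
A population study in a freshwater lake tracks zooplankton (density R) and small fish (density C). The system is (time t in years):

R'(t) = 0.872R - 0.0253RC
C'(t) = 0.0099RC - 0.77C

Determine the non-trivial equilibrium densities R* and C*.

Set dC/dt = 0 with C > 0: 0.0099R - 0.77 = 0, so R* = 0.77/0.0099 = 77.8.
Set dR/dt = 0 with R > 0: 0.872 - 0.0253C = 0, so C* = 0.872/0.0253 = 34.5.

R* ≈ 77.8, C* ≈ 34.5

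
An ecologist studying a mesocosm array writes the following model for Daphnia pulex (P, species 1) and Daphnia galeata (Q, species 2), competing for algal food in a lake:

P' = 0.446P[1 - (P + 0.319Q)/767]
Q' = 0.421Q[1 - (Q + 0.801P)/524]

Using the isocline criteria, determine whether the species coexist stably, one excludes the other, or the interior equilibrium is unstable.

Compare the nullcline intercepts: K1/α12 = 767/0.319 = 2400 > K2 = 524; K2/α21 = 524/0.801 = 654 < K1 = 767.
Since the inequalities point opposite ways, species 1 can invade but species 2 cannot.

species 1 excludes species 2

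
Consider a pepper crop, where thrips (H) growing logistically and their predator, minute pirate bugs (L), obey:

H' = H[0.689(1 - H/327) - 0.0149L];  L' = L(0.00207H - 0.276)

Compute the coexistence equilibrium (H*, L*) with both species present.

H* ≈ 133, L* ≈ 27.4

From dL/dt = 0 with L > 0: 0.00207H* = 0.276, so H* = 133.
Substitute into dH/dt = 0: 0.689(1 - 133/327) = 0.0149L*.
The bracket is 0.592, giving L* = 0.408/0.0149 = 27.4.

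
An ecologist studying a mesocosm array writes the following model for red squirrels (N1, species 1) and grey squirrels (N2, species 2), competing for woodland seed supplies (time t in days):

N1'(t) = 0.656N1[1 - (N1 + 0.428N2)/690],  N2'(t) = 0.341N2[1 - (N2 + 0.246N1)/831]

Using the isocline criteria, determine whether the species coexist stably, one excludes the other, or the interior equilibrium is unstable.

stable coexistence

Compare the nullcline intercepts: K1/α12 = 690/0.428 = 1610 > K2 = 831; K2/α21 = 831/0.246 = 3380 > K1 = 690.
Since both inequalities hold, each species can invade when rare, so the interior equilibrium is stable.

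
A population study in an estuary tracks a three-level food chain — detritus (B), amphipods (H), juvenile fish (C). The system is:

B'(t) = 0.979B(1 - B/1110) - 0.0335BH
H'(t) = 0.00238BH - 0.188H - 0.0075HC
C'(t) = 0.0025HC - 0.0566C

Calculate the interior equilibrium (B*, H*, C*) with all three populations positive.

B* ≈ 250, H* ≈ 22.6, C* ≈ 54.3

From dC/dt = 0: 0.0025H* = 0.0566, so H* = 22.6.
From dB/dt = 0: 0.979(1 - B*/1110) = 0.0335·22.6, giving B* = 1110·(1 - 0.775) = 250.
From dH/dt = 0: 0.00238·250 - 0.188 = 0.0075C*, so C* = 0.407/0.0075 = 54.3.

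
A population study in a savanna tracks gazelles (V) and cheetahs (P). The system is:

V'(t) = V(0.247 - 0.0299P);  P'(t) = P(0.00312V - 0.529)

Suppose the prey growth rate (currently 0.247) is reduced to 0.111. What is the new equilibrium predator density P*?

P* ≈ 3.71

At the interior fixed point, setting dV/dt = 0 with V > 0 fixes P* = (prey growth rate)/(VP coefficient) — independent of the other coefficients.
With the change, P* = 0.111/0.0299 = 3.71; it falls from 8.26.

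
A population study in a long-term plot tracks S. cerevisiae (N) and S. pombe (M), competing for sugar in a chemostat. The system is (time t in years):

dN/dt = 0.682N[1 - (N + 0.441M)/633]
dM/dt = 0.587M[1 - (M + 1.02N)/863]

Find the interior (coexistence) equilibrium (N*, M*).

Setting both brackets to zero gives the nullclines N + 0.441M = 633 and 1.02N + M = 863.
Substituting M = 863 - 1.02N into the first: N(1 - 0.441·1.02) = 633 - 0.441·863.
So N* = 252/0.55 = 459, and then M* = 863 - 1.02·459 = 395.

N* ≈ 459, M* ≈ 395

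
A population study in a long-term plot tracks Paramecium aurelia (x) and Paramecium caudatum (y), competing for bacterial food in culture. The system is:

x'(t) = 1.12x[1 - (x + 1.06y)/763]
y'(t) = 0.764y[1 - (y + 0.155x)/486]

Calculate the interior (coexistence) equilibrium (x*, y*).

x* ≈ 297, y* ≈ 440

Setting both brackets to zero gives the nullclines x + 1.06y = 763 and 0.155x + y = 486.
Substituting y = 486 - 0.155x into the first: x(1 - 1.06·0.155) = 763 - 1.06·486.
So x* = 248/0.836 = 297, and then y* = 486 - 0.155·297 = 440.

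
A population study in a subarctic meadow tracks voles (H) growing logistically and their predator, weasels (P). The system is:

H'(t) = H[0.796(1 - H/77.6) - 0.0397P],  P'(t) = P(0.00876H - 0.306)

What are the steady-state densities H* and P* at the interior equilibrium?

From dP/dt = 0 with P > 0: 0.00876H* = 0.306, so H* = 34.9.
Substitute into dH/dt = 0: 0.796(1 - 34.9/77.6) = 0.0397P*.
The bracket is 0.55, giving P* = 0.438/0.0397 = 11.

H* ≈ 34.9, P* ≈ 11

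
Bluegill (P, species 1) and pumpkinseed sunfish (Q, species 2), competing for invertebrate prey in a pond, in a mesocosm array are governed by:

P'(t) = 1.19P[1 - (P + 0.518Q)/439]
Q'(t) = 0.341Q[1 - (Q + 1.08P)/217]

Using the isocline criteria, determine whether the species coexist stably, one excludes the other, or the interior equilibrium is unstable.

species 1 excludes species 2

Compare the nullcline intercepts: K1/α12 = 439/0.518 = 847 > K2 = 217; K2/α21 = 217/1.08 = 201 < K1 = 439.
Since the inequalities point opposite ways, species 1 can invade but species 2 cannot.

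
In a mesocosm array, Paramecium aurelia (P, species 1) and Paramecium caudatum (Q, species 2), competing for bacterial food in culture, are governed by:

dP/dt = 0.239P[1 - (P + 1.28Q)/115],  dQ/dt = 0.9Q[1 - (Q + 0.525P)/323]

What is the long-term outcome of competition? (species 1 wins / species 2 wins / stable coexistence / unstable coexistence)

species 2 excludes species 1

Compare the nullcline intercepts: K1/α12 = 115/1.28 = 89.8 < K2 = 323; K2/α21 = 323/0.525 = 615 > K1 = 115.
Since the inequalities point opposite ways, species 2 can invade but species 1 cannot.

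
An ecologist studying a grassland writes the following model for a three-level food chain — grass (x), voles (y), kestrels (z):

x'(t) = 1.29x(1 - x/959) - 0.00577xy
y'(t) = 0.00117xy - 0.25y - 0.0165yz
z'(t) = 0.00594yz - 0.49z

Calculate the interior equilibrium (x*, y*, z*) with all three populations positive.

x* ≈ 605, y* ≈ 82.5, z* ≈ 27.8

From dz/dt = 0: 0.00594y* = 0.49, so y* = 82.5.
From dx/dt = 0: 1.29(1 - x*/959) = 0.00577·82.5, giving x* = 959·(1 - 0.369) = 605.
From dy/dt = 0: 0.00117·605 - 0.25 = 0.0165z*, so z* = 0.458/0.0165 = 27.8.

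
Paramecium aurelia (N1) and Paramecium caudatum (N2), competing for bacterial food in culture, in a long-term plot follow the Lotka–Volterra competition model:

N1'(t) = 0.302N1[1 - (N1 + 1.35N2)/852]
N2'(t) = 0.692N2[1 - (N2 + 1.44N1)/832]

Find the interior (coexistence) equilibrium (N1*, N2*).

Setting both brackets to zero gives the nullclines N1 + 1.35N2 = 852 and 1.44N1 + N2 = 832.
Substituting N2 = 832 - 1.44N1 into the first: N1(1 - 1.35·1.44) = 852 - 1.35·832.
So N1* = -271/-0.944 = 287, and then N2* = 832 - 1.44·287 = 418.

N1* ≈ 287, N2* ≈ 418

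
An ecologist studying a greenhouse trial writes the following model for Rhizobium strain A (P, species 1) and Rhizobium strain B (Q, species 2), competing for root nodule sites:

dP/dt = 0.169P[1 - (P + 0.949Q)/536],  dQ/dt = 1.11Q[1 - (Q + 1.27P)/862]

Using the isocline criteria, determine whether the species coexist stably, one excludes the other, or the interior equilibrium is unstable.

Compare the nullcline intercepts: K1/α12 = 536/0.949 = 565 < K2 = 862; K2/α21 = 862/1.27 = 679 > K1 = 536.
Since the inequalities point opposite ways, species 2 can invade but species 1 cannot.

species 2 excludes species 1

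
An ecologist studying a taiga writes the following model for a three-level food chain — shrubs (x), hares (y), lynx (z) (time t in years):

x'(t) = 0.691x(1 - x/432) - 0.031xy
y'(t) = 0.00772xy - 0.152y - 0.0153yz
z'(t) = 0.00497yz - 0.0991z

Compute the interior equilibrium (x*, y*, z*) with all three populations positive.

x* ≈ 45.6, y* ≈ 19.9, z* ≈ 13.1

From dz/dt = 0: 0.00497y* = 0.0991, so y* = 19.9.
From dx/dt = 0: 0.691(1 - x*/432) = 0.031·19.9, giving x* = 432·(1 - 0.895) = 45.6.
From dy/dt = 0: 0.00772·45.6 - 0.152 = 0.0153z*, so z* = 0.2/0.0153 = 13.1.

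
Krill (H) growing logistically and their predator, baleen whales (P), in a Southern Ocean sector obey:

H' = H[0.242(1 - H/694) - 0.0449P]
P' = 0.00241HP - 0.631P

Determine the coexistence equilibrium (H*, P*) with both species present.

From dP/dt = 0 with P > 0: 0.00241H* = 0.631, so H* = 262.
Substitute into dH/dt = 0: 0.242(1 - 262/694) = 0.0449P*.
The bracket is 0.623, giving P* = 0.151/0.0449 = 3.36.

H* ≈ 262, P* ≈ 3.36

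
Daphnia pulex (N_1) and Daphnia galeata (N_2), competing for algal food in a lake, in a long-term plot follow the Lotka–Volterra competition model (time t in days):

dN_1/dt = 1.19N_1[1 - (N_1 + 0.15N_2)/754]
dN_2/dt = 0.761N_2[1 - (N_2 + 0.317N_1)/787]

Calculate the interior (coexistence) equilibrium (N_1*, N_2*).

Setting both brackets to zero gives the nullclines N_1 + 0.15N_2 = 754 and 0.317N_1 + N_2 = 787.
Substituting N_2 = 787 - 0.317N_1 into the first: N_1(1 - 0.15·0.317) = 754 - 0.15·787.
So N_1* = 636/0.952 = 668, and then N_2* = 787 - 0.317·668 = 575.

N_1* ≈ 668, N_2* ≈ 575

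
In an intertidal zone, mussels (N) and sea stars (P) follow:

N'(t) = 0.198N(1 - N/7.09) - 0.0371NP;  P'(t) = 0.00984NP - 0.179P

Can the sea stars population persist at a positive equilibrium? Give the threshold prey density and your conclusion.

Threshold N = 18.2; K < 18.2, so no, the predator goes extinct.

The predator equation gives dP/dt > 0 only when N > 0.179/0.00984 = 18.2.
Without the predator, N → K = 7.09. Since 7.09 < 18.2, the predator cannot invade.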